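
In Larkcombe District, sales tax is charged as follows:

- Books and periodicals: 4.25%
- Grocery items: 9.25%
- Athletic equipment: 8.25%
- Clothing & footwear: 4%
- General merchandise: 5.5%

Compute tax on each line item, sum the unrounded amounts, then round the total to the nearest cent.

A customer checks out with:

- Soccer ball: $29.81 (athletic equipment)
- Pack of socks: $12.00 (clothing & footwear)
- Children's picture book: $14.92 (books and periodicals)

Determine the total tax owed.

Soccer ball $29.81: athletic equipment → 8.25% → $2.459325
Pack of socks $12.00: clothing & footwear → 4% → $0.48
Children's picture book $14.92: books and periodicals → 4.25% → $0.6341
Unrounded tax sum = $3.573425 → $3.57

$3.57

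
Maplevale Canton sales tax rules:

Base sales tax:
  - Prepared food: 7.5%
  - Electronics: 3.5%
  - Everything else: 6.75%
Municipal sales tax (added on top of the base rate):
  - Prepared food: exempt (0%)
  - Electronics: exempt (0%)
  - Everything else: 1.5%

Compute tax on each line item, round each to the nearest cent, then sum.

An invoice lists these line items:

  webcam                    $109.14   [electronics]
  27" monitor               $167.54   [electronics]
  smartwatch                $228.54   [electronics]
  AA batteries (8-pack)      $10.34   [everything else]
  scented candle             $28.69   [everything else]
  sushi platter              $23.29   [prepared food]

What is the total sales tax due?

$22.65

Webcam $109.14: electronics → 3.5% + 0% municipal = 3.5% → $3.82
27" monitor $167.54: electronics → 3.5% + 0% municipal = 3.5% → $5.86
Smartwatch $228.54: electronics → 3.5% + 0% municipal = 3.5% → $8.00
AA batteries (8-pack) $10.34: everything else → 6.75% + 1.5% municipal = 8.25% → $0.85
Scented candle $28.69: everything else → 6.75% + 1.5% municipal = 8.25% → $2.37
Sushi platter $23.29: prepared food → 7.5% + 0% municipal = 7.5% → $1.75
Total tax = $3.82 + $5.86 + $8.00 + $0.85 + $2.37 + $1.75 = $22.65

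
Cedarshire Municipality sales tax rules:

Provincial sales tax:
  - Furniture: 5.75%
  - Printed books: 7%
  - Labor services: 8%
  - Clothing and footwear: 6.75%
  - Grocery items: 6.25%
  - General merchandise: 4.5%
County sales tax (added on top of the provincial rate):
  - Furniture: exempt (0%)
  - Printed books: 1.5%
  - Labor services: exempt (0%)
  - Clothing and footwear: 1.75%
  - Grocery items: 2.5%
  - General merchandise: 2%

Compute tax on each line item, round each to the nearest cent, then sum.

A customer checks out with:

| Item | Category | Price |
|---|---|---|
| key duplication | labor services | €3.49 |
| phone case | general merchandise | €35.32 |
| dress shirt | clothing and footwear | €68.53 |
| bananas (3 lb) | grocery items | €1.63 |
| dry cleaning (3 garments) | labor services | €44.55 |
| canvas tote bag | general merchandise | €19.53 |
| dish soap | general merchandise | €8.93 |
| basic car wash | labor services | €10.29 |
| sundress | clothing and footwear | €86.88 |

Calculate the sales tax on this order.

Key duplication €3.49: labor services → 8% + 0% county = 8% → €0.28
Phone case €35.32: general merchandise → 4.5% + 2% county = 6.5% → €2.30
Dress shirt €68.53: clothing and footwear → 6.75% + 1.75% county = 8.5% → €5.83
Bananas (3 lb) €1.63: grocery items → 6.25% + 2.5% county = 8.75% → €0.14
Dry cleaning (3 garments) €44.55: labor services → 8% + 0% county = 8% → €3.56
Canvas tote bag €19.53: general merchandise → 4.5% + 2% county = 6.5% → €1.27
Dish soap €8.93: general merchandise → 4.5% + 2% county = 6.5% → €0.58
Basic car wash €10.29: labor services → 8% + 0% county = 8% → €0.82
Sundress €86.88: clothing and footwear → 6.75% + 1.75% county = 8.5% → €7.38
Total tax = €0.28 + €2.30 + €5.83 + €0.14 + €3.56 + €1.27 + €0.58 + €0.82 + €7.38 = €22.16

€22.16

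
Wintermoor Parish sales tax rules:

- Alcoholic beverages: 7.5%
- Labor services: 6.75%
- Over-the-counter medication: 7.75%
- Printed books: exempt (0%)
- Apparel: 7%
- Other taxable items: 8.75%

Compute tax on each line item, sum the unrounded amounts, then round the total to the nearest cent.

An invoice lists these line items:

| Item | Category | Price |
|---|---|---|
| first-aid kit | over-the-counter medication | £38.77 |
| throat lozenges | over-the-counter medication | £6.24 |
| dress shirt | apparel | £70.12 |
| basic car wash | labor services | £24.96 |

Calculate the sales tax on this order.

£10.08

First-aid kit £38.77: over-the-counter medication → 7.75% → £3.004675
Throat lozenges £6.24: over-the-counter medication → 7.75% → £0.4836
Dress shirt £70.12: apparel → 7% → £4.9084
Basic car wash £24.96: labor services → 6.75% → £1.6848
Unrounded tax sum = £10.081475 → £10.08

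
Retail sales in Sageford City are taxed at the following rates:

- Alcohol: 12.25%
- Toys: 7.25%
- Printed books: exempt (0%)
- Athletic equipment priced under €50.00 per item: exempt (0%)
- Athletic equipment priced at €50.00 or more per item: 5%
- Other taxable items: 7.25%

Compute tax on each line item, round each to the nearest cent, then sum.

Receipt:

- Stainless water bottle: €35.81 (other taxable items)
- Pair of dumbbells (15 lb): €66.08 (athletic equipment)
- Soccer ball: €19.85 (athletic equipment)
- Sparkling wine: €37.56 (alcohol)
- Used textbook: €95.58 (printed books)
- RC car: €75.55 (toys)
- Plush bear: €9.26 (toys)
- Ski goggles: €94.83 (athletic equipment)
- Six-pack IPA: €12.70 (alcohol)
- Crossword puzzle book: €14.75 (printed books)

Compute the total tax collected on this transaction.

€22.95

Stainless water bottle €35.81: other taxable items → 7.25% → €2.60
Pair of dumbbells (15 lb) €66.08: athletic equipment, €50.00 or more → 5% → €3.30
Soccer ball €19.85: athletic equipment, under €50.00 → 0% → €0.00
Sparkling wine €37.56: alcohol → 12.25% → €4.60
Used textbook €95.58: printed books → 0% → €0.00
RC car €75.55: toys → 7.25% → €5.48
Plush bear €9.26: toys → 7.25% → €0.67
Ski goggles €94.83: athletic equipment, €50.00 or more → 5% → €4.74
Six-pack IPA €12.70: alcohol → 12.25% → €1.56
Crossword puzzle book €14.75: printed books → 0% → €0.00
Total tax = €2.60 + €3.30 + €4.60 + €5.48 + €0.67 + €4.74 + €1.56 = €22.95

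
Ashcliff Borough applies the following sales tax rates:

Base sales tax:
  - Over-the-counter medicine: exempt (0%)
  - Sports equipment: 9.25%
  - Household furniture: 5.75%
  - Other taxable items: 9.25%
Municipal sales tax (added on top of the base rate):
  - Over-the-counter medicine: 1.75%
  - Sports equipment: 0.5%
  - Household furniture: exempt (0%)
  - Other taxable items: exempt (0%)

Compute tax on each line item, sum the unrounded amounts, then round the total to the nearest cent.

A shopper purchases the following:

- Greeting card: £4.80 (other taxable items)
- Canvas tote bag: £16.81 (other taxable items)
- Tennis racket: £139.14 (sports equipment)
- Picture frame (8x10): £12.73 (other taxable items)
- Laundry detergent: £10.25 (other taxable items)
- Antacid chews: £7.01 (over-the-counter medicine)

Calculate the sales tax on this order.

£17.81

Greeting card £4.80: other taxable items → 9.25% + 0% municipal = 9.25% → £0.444
Canvas tote bag £16.81: other taxable items → 9.25% + 0% municipal = 9.25% → £1.554925
Tennis racket £139.14: sports equipment → 9.25% + 0.5% municipal = 9.75% → £13.56615
Picture frame (8x10) £12.73: other taxable items → 9.25% + 0% municipal = 9.25% → £1.177525
Laundry detergent £10.25: other taxable items → 9.25% + 0% municipal = 9.25% → £0.948125
Antacid chews £7.01: over-the-counter medicine → 0% + 1.75% municipal = 1.75% → £0.122675
Unrounded tax sum = £17.8134 → £17.81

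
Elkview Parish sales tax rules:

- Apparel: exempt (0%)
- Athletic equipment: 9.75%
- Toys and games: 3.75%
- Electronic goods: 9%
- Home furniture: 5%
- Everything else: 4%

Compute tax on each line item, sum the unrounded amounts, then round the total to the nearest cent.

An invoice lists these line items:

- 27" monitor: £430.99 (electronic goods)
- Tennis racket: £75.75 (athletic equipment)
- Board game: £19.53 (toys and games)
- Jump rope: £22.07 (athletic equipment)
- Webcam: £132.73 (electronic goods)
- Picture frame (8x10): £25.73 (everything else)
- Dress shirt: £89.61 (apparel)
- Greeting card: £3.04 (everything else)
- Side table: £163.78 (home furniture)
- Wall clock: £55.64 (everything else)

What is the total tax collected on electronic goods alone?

27" monitor £430.99: electronic goods → 9% → £38.7891
Webcam £132.73: electronic goods → 9% → £11.9457
Tax on electronic goods: unrounded sum = £50.7348 → £50.73

£50.73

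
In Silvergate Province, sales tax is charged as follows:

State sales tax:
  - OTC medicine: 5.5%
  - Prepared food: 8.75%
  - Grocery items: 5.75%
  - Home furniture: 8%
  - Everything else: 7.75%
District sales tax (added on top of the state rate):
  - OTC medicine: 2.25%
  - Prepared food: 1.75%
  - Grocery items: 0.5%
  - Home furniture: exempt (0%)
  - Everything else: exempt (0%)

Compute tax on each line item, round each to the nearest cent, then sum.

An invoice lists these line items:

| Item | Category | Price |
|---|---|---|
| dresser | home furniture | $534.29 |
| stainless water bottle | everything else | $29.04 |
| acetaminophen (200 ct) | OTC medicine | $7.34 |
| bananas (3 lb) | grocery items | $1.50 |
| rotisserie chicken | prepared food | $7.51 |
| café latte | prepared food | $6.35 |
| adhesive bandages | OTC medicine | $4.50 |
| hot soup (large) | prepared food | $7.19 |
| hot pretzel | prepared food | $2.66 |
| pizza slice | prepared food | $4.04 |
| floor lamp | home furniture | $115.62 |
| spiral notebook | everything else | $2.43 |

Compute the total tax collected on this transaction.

Dresser $534.29: home furniture → 8% + 0% district = 8% → $42.74
Stainless water bottle $29.04: everything else → 7.75% + 0% district = 7.75% → $2.25
Acetaminophen (200 ct) $7.34: OTC medicine → 5.5% + 2.25% district = 7.75% → $0.57
Bananas (3 lb) $1.50: grocery items → 5.75% + 0.5% district = 6.25% → $0.09
Rotisserie chicken $7.51: prepared food → 8.75% + 1.75% district = 10.5% → $0.79
Café latte $6.35: prepared food → 8.75% + 1.75% district = 10.5% → $0.67
Adhesive bandages $4.50: OTC medicine → 5.5% + 2.25% district = 7.75% → $0.35
Hot soup (large) $7.19: prepared food → 8.75% + 1.75% district = 10.5% → $0.75
Hot pretzel $2.66: prepared food → 8.75% + 1.75% district = 10.5% → $0.28
Pizza slice $4.04: prepared food → 8.75% + 1.75% district = 10.5% → $0.42
Floor lamp $115.62: home furniture → 8% + 0% district = 8% → $9.25
Spiral notebook $2.43: everything else → 7.75% + 0% district = 7.75% → $0.19
Total tax = $42.74 + $2.25 + $0.57 + $0.09 + $0.79 + $0.67 + $0.35 + $0.75 + $0.28 + $0.42 + $9.25 + $0.19 = $58.35

$58.35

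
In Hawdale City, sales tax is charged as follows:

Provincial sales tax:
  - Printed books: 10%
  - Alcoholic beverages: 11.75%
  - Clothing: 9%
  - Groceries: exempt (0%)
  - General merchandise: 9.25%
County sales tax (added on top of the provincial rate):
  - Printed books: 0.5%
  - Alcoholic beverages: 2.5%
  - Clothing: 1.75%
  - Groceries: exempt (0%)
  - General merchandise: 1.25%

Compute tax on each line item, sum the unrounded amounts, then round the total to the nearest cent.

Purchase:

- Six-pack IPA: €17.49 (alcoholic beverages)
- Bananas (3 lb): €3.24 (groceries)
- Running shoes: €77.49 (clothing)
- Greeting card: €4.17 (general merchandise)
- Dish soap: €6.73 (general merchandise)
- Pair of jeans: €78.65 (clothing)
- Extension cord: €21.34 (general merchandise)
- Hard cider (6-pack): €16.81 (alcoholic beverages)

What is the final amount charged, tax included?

Six-pack IPA €17.49: alcoholic beverages → 11.75% + 2.5% county = 14.25% → €2.492325
Bananas (3 lb) €3.24: groceries → 0% + 0% county = 0% → €0.00
Running shoes €77.49: clothing → 9% + 1.75% county = 10.75% → €8.330175
Greeting card €4.17: general merchandise → 9.25% + 1.25% county = 10.5% → €0.43785
Dish soap €6.73: general merchandise → 9.25% + 1.25% county = 10.5% → €0.70665
Pair of jeans €78.65: clothing → 9% + 1.75% county = 10.75% → €8.454875
Extension cord €21.34: general merchandise → 9.25% + 1.25% county = 10.5% → €2.2407
Hard cider (6-pack) €16.81: alcoholic beverages → 11.75% + 2.5% county = 14.25% → €2.395425
Subtotal = €225.92; unrounded tax = €25.058 → €25.06; total due = €250.98

€250.98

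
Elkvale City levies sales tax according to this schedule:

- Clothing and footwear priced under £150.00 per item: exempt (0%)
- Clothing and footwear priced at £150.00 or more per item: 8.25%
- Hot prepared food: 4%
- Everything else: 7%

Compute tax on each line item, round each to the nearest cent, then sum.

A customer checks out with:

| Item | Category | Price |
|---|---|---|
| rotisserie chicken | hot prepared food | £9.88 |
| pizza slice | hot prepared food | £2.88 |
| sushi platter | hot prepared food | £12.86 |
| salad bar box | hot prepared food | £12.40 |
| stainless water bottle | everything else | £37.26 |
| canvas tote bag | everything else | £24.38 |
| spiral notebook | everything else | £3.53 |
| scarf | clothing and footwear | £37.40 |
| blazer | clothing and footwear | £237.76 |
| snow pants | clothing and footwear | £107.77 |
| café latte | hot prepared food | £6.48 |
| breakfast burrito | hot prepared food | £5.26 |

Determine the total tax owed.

£26.19

Rotisserie chicken £9.88: hot prepared food → 4% → £0.40
Pizza slice £2.88: hot prepared food → 4% → £0.12
Sushi platter £12.86: hot prepared food → 4% → £0.51
Salad bar box £12.40: hot prepared food → 4% → £0.50
Stainless water bottle £37.26: everything else → 7% → £2.61
Canvas tote bag £24.38: everything else → 7% → £1.71
Spiral notebook £3.53: everything else → 7% → £0.25
Scarf £37.40: clothing and footwear, under £150.00 → 0% → £0.00
Blazer £237.76: clothing and footwear, £150.00 or more → 8.25% → £19.62
Snow pants £107.77: clothing and footwear, under £150.00 → 0% → £0.00
Café latte £6.48: hot prepared food → 4% → £0.26
Breakfast burrito £5.26: hot prepared food → 4% → £0.21
Total tax = £0.40 + £0.12 + £0.51 + £0.50 + £2.61 + £1.71 + £0.25 + £19.62 + £0.26 + £0.21 = £26.19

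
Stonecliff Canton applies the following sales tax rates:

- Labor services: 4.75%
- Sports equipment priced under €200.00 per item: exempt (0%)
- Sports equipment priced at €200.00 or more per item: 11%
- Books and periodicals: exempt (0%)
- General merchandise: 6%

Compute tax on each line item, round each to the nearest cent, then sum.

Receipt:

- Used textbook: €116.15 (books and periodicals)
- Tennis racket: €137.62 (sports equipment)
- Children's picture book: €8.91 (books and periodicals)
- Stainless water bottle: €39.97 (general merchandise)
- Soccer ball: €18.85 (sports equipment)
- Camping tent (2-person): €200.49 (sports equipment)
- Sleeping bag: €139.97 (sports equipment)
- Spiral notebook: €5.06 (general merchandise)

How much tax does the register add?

€24.75

Used textbook €116.15: books and periodicals → 0% → €0.00
Tennis racket €137.62: sports equipment, under €200.00 → 0% → €0.00
Children's picture book €8.91: books and periodicals → 0% → €0.00
Stainless water bottle €39.97: general merchandise → 6% → €2.40
Soccer ball €18.85: sports equipment, under €200.00 → 0% → €0.00
Camping tent (2-person) €200.49: sports equipment, €200.00 or more → 11% → €22.05
Sleeping bag €139.97: sports equipment, under €200.00 → 0% → €0.00
Spiral notebook €5.06: general merchandise → 6% → €0.30
Total tax = €2.40 + €22.05 + €0.30 = €24.75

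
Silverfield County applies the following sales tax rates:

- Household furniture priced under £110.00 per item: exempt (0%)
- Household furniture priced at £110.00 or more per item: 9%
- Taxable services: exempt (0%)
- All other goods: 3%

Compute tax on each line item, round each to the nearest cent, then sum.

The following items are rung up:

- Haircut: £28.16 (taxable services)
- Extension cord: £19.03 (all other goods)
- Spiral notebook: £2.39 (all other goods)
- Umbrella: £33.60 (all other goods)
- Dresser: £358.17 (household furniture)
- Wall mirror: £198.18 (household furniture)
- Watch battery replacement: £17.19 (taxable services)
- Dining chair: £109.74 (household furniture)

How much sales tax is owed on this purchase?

Haircut £28.16: taxable services → 0% → £0.00
Extension cord £19.03: all other goods → 3% → £0.57
Spiral notebook £2.39: all other goods → 3% → £0.07
Umbrella £33.60: all other goods → 3% → £1.01
Dresser £358.17: household furniture, £110.00 or more → 9% → £32.24
Wall mirror £198.18: household furniture, £110.00 or more → 9% → £17.84
Watch battery replacement £17.19: taxable services → 0% → £0.00
Dining chair £109.74: household furniture, under £110.00 → 0% → £0.00
Total tax = £0.57 + £0.07 + £1.01 + £32.24 + £17.84 = £51.73

£51.73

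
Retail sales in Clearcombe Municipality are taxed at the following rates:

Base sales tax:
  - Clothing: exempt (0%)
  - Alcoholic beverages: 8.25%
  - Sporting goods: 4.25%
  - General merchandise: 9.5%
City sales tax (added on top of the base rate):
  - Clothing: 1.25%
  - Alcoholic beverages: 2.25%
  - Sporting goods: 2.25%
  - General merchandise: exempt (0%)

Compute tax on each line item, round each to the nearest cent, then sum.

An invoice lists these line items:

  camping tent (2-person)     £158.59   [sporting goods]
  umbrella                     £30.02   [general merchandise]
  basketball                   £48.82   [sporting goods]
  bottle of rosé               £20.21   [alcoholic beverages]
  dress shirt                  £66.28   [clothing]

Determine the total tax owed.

£19.28

Camping tent (2-person) £158.59: sporting goods → 4.25% + 2.25% city = 6.5% → £10.31
Umbrella £30.02: general merchandise → 9.5% + 0% city = 9.5% → £2.85
Basketball £48.82: sporting goods → 4.25% + 2.25% city = 6.5% → £3.17
Bottle of rosé £20.21: alcoholic beverages → 8.25% + 2.25% city = 10.5% → £2.12
Dress shirt £66.28: clothing → 0% + 1.25% city = 1.25% → £0.83
Total tax = £10.31 + £2.85 + £3.17 + £2.12 + £0.83 = £19.28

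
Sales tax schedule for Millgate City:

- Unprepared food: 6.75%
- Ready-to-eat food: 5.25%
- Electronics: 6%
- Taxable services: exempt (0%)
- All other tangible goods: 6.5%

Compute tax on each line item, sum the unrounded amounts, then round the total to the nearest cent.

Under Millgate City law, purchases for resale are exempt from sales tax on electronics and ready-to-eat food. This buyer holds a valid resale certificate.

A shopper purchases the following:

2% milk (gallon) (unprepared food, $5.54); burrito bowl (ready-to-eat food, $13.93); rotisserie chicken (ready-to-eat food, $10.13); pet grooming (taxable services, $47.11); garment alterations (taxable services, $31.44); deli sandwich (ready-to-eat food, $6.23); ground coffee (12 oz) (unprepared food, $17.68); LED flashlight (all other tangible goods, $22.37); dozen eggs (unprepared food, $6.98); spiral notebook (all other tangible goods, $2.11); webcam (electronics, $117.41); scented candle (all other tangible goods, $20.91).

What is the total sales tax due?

2% milk (gallon) $5.54: unprepared food → 6.75% → $0.37395
Burrito bowl $13.93: ready-to-eat food, buyer-exempt → 0% → $0.00
Rotisserie chicken $10.13: ready-to-eat food, buyer-exempt → 0% → $0.00
Pet grooming $47.11: taxable services → 0% → $0.00
Garment alterations $31.44: taxable services → 0% → $0.00
Deli sandwich $6.23: ready-to-eat food, buyer-exempt → 0% → $0.00
Ground coffee (12 oz) $17.68: unprepared food → 6.75% → $1.1934
LED flashlight $22.37: all other tangible goods → 6.5% → $1.45405
Dozen eggs $6.98: unprepared food → 6.75% → $0.47115
Spiral notebook $2.11: all other tangible goods → 6.5% → $0.13715
Webcam $117.41: electronics, buyer-exempt → 0% → $0.00
Scented candle $20.91: all other tangible goods → 6.5% → $1.35915
Unrounded tax sum = $4.98885 → $4.99

$4.99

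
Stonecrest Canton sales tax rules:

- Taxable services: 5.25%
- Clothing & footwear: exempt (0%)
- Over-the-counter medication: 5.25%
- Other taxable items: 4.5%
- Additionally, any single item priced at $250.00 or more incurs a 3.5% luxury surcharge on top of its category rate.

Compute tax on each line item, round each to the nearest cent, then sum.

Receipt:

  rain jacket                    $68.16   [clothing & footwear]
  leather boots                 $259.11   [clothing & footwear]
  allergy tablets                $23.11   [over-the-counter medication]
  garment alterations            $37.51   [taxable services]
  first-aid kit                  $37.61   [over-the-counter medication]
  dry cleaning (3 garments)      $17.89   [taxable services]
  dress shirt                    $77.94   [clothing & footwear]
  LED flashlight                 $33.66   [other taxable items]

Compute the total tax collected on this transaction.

Rain jacket $68.16: clothing & footwear → 0% → $0.00
Leather boots $259.11: clothing & footwear → 0% + 3.5% surcharge = 3.5% → $9.07
Allergy tablets $23.11: over-the-counter medication → 5.25% → $1.21
Garment alterations $37.51: taxable services → 5.25% → $1.97
First-aid kit $37.61: over-the-counter medication → 5.25% → $1.97
Dry cleaning (3 garments) $17.89: taxable services → 5.25% → $0.94
Dress shirt $77.94: clothing & footwear → 0% → $0.00
LED flashlight $33.66: other taxable items → 4.5% → $1.51
Total tax = $9.07 + $1.21 + $1.97 + $1.97 + $0.94 + $1.51 = $16.67

$16.67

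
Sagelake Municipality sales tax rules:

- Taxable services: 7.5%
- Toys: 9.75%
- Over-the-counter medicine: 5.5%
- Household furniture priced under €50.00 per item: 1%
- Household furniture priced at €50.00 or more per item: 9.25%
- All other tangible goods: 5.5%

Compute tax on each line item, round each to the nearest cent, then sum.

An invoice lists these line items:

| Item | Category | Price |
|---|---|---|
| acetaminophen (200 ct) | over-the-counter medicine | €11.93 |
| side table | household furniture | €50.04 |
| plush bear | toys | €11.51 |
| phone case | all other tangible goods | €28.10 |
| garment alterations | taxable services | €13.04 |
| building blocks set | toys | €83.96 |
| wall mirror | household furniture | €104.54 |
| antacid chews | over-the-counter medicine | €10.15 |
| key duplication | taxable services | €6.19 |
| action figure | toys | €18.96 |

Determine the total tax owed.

Acetaminophen (200 ct) €11.93: over-the-counter medicine → 5.5% → €0.66
Side table €50.04: household furniture, €50.00 or more → 9.25% → €4.63
Plush bear €11.51: toys → 9.75% → €1.12
Phone case €28.10: all other tangible goods → 5.5% → €1.55
Garment alterations €13.04: taxable services → 7.5% → €0.98
Building blocks set €83.96: toys → 9.75% → €8.19
Wall mirror €104.54: household furniture, €50.00 or more → 9.25% → €9.67
Antacid chews €10.15: over-the-counter medicine → 5.5% → €0.56
Key duplication €6.19: taxable services → 7.5% → €0.46
Action figure €18.96: toys → 9.75% → €1.85
Total tax = €0.66 + €4.63 + €1.12 + €1.55 + €0.98 + €8.19 + €9.67 + €0.56 + €0.46 + €1.85 = €29.67

€29.67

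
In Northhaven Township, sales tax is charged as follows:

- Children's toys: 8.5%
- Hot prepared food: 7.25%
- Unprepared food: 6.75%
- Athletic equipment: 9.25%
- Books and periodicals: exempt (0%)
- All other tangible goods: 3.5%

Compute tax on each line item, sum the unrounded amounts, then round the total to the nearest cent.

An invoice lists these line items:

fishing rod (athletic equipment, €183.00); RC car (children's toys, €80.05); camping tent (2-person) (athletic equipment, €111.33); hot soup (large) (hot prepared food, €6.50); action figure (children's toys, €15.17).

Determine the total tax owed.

€35.79

Fishing rod €183.00: athletic equipment → 9.25% → €16.9275
RC car €80.05: children's toys → 8.5% → €6.80425
Camping tent (2-person) €111.33: athletic equipment → 9.25% → €10.298025
Hot soup (large) €6.50: hot prepared food → 7.25% → €0.47125
Action figure €15.17: children's toys → 8.5% → €1.28945
Unrounded tax sum = €35.790475 → €35.79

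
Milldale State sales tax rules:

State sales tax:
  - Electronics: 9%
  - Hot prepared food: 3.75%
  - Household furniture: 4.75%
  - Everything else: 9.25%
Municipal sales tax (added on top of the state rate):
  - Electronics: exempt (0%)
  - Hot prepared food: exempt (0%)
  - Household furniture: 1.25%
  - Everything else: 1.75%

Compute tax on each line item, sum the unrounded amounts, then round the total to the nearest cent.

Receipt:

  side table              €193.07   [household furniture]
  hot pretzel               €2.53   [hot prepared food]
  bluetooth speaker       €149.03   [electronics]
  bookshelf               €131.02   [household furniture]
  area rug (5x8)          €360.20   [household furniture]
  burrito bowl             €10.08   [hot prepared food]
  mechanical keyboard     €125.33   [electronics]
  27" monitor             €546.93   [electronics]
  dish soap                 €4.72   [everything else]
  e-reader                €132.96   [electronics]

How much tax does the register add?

€127.93

Side table €193.07: household furniture → 4.75% + 1.25% municipal = 6% → €11.5842
Hot pretzel €2.53: hot prepared food → 3.75% + 0% municipal = 3.75% → €0.094875
Bluetooth speaker €149.03: electronics → 9% + 0% municipal = 9% → €13.4127
Bookshelf €131.02: household furniture → 4.75% + 1.25% municipal = 6% → €7.8612
Area rug (5x8) €360.20: household furniture → 4.75% + 1.25% municipal = 6% → €21.612
Burrito bowl €10.08: hot prepared food → 3.75% + 0% municipal = 3.75% → €0.378
Mechanical keyboard €125.33: electronics → 9% + 0% municipal = 9% → €11.2797
27" monitor €546.93: electronics → 9% + 0% municipal = 9% → €49.2237
Dish soap €4.72: everything else → 9.25% + 1.75% municipal = 11% → €0.5192
E-reader €132.96: electronics → 9% + 0% municipal = 9% → €11.9664
Unrounded tax sum = €127.931975 → €127.93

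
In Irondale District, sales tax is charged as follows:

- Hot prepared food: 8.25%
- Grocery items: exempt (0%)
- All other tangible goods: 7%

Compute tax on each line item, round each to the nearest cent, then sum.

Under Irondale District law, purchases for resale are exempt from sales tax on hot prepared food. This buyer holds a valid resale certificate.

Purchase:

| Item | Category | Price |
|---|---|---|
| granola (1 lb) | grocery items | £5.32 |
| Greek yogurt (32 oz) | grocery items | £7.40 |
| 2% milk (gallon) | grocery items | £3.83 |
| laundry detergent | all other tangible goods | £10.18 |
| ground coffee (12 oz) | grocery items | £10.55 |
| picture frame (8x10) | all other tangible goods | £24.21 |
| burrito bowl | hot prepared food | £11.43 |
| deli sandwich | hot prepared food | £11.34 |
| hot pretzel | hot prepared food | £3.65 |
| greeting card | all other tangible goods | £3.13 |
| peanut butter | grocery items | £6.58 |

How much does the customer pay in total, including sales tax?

Granola (1 lb) £5.32: grocery items → 0% → £0.00
Greek yogurt (32 oz) £7.40: grocery items → 0% → £0.00
2% milk (gallon) £3.83: grocery items → 0% → £0.00
Laundry detergent £10.18: all other tangible goods → 7% → £0.71
Ground coffee (12 oz) £10.55: grocery items → 0% → £0.00
Picture frame (8x10) £24.21: all other tangible goods → 7% → £1.69
Burrito bowl £11.43: hot prepared food, buyer-exempt → 0% → £0.00
Deli sandwich £11.34: hot prepared food, buyer-exempt → 0% → £0.00
Hot pretzel £3.65: hot prepared food, buyer-exempt → 0% → £0.00
Greeting card £3.13: all other tangible goods → 7% → £0.22
Peanut butter £6.58: grocery items → 0% → £0.00
Subtotal = £97.62; tax = £2.62; total due = £100.24

£100.24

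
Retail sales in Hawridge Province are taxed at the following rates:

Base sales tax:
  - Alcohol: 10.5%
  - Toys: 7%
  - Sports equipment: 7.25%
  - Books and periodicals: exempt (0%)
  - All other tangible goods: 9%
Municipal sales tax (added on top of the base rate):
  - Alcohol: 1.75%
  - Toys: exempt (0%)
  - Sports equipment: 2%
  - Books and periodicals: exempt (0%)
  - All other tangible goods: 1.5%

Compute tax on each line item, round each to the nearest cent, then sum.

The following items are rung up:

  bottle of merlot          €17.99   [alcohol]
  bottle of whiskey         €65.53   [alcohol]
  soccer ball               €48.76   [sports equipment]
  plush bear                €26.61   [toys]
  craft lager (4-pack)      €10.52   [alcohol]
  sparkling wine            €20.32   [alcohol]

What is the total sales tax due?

€20.38

Bottle of merlot €17.99: alcohol → 10.5% + 1.75% municipal = 12.25% → €2.20
Bottle of whiskey €65.53: alcohol → 10.5% + 1.75% municipal = 12.25% → €8.03
Soccer ball €48.76: sports equipment → 7.25% + 2% municipal = 9.25% → €4.51
Plush bear €26.61: toys → 7% + 0% municipal = 7% → €1.86
Craft lager (4-pack) €10.52: alcohol → 10.5% + 1.75% municipal = 12.25% → €1.29
Sparkling wine €20.32: alcohol → 10.5% + 1.75% municipal = 12.25% → €2.49
Total tax = €2.20 + €8.03 + €4.51 + €1.86 + €1.29 + €2.49 = €20.38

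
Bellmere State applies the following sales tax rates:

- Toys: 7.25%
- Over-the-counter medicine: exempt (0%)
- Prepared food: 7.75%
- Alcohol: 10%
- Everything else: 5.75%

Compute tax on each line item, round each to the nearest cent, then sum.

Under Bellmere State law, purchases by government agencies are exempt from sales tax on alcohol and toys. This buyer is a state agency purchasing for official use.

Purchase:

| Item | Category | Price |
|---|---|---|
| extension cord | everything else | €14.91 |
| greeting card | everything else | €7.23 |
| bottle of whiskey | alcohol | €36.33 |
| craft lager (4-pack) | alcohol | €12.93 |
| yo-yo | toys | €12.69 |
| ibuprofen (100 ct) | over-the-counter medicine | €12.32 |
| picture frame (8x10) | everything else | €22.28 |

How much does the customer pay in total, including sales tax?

€121.25

Extension cord €14.91: everything else → 5.75% → €0.86
Greeting card €7.23: everything else → 5.75% → €0.42
Bottle of whiskey €36.33: alcohol, buyer-exempt → 0% → €0.00
Craft lager (4-pack) €12.93: alcohol, buyer-exempt → 0% → €0.00
Yo-yo €12.69: toys, buyer-exempt → 0% → €0.00
Ibuprofen (100 ct) €12.32: over-the-counter medicine → 0% → €0.00
Picture frame (8x10) €22.28: everything else → 5.75% → €1.28
Subtotal = €118.69; tax = €2.56; total due = €121.25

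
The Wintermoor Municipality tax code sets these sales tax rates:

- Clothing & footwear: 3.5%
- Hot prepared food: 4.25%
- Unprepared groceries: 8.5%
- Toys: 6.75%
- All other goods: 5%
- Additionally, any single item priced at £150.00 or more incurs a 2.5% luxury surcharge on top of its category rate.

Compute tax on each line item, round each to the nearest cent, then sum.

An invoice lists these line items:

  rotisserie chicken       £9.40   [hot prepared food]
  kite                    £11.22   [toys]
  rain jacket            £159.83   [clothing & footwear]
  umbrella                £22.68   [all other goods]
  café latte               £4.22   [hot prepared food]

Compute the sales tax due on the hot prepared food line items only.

£0.58

Rotisserie chicken £9.40: hot prepared food → 4.25% → £0.40
Café latte £4.22: hot prepared food → 4.25% → £0.18
Tax on hot prepared food = £0.40 + £0.18 = £0.58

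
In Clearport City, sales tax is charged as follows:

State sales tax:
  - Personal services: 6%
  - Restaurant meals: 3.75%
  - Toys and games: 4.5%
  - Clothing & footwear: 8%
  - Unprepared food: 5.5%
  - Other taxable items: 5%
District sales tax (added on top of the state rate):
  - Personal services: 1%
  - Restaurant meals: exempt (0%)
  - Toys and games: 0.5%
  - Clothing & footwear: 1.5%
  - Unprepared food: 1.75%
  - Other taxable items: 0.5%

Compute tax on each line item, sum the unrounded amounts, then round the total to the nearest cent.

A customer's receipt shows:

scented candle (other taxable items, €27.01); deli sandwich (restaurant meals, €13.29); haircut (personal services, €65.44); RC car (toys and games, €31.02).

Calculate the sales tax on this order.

€8.12

Scented candle €27.01: other taxable items → 5% + 0.5% district = 5.5% → €1.48555
Deli sandwich €13.29: restaurant meals → 3.75% + 0% district = 3.75% → €0.498375
Haircut €65.44: personal services → 6% + 1% district = 7% → €4.5808
RC car €31.02: toys and games → 4.5% + 0.5% district = 5% → €1.551
Unrounded tax sum = €8.115725 → €8.12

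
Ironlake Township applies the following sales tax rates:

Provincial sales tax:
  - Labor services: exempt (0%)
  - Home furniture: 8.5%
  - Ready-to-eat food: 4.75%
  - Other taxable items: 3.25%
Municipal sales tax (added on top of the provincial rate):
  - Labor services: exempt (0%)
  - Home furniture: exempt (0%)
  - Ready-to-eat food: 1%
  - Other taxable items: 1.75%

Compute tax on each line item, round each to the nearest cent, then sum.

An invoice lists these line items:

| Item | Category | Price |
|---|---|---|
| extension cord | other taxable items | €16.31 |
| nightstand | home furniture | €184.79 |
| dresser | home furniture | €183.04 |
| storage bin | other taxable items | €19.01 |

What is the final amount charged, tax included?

€436.19

Extension cord €16.31: other taxable items → 3.25% + 1.75% municipal = 5% → €0.82
Nightstand €184.79: home furniture → 8.5% + 0% municipal = 8.5% → €15.71
Dresser €183.04: home furniture → 8.5% + 0% municipal = 8.5% → €15.56
Storage bin €19.01: other taxable items → 3.25% + 1.75% municipal = 5% → €0.95
Subtotal = €403.15; tax = €33.04; total due = €436.19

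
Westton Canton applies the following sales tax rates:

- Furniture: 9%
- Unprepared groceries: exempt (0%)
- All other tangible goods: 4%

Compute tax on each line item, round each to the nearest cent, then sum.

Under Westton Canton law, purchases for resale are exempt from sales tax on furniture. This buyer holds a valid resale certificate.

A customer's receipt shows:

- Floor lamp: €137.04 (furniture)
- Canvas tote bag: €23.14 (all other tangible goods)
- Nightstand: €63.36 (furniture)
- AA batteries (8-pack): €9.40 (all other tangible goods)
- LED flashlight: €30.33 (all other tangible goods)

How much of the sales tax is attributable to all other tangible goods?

€2.52

Canvas tote bag €23.14: all other tangible goods → 4% → €0.93
AA batteries (8-pack) €9.40: all other tangible goods → 4% → €0.38
LED flashlight €30.33: all other tangible goods → 4% → €1.21
Tax on all other tangible goods = €0.93 + €0.38 + €1.21 = €2.52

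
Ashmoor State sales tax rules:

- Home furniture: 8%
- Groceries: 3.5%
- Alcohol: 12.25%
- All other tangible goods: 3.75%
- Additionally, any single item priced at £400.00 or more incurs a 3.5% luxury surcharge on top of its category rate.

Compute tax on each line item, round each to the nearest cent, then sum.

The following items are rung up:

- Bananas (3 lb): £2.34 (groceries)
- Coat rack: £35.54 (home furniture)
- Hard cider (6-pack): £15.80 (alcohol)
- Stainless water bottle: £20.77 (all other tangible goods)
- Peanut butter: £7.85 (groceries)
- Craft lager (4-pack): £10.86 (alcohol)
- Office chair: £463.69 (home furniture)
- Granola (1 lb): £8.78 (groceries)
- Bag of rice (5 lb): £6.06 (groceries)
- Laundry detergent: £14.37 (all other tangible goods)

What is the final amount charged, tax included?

Bananas (3 lb) £2.34: groceries → 3.5% → £0.08
Coat rack £35.54: home furniture → 8% → £2.84
Hard cider (6-pack) £15.80: alcohol → 12.25% → £1.94
Stainless water bottle £20.77: all other tangible goods → 3.75% → £0.78
Peanut butter £7.85: groceries → 3.5% → £0.27
Craft lager (4-pack) £10.86: alcohol → 12.25% → £1.33
Office chair £463.69: home furniture → 8% + 3.5% surcharge = 11.5% → £53.32
Granola (1 lb) £8.78: groceries → 3.5% → £0.31
Bag of rice (5 lb) £6.06: groceries → 3.5% → £0.21
Laundry detergent £14.37: all other tangible goods → 3.75% → £0.54
Subtotal = £586.06; tax = £61.62; total due = £647.68

£647.68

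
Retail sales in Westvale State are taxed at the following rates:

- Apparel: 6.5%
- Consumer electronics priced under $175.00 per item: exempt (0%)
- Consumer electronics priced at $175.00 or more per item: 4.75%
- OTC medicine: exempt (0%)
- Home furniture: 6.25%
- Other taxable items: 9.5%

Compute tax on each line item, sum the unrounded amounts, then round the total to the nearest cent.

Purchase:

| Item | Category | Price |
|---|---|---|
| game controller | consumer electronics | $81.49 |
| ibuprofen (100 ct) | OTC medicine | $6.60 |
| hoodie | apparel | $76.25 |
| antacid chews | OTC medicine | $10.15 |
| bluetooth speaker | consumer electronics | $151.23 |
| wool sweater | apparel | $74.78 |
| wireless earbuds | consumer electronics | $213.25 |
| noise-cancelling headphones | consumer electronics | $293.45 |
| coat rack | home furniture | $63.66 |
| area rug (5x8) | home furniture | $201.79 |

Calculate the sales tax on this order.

$50.48

Game controller $81.49: consumer electronics, under $175.00 → 0% → $0.00
Ibuprofen (100 ct) $6.60: OTC medicine → 0% → $0.00
Hoodie $76.25: apparel → 6.5% → $4.95625
Antacid chews $10.15: OTC medicine → 0% → $0.00
Bluetooth speaker $151.23: consumer electronics, under $175.00 → 0% → $0.00
Wool sweater $74.78: apparel → 6.5% → $4.8607
Wireless earbuds $213.25: consumer electronics, $175.00 or more → 4.75% → $10.129375
Noise-cancelling headphones $293.45: consumer electronics, $175.00 or more → 4.75% → $13.938875
Coat rack $63.66: home furniture → 6.25% → $3.97875
Area rug (5x8) $201.79: home furniture → 6.25% → $12.611875
Unrounded tax sum = $50.475825 → $50.48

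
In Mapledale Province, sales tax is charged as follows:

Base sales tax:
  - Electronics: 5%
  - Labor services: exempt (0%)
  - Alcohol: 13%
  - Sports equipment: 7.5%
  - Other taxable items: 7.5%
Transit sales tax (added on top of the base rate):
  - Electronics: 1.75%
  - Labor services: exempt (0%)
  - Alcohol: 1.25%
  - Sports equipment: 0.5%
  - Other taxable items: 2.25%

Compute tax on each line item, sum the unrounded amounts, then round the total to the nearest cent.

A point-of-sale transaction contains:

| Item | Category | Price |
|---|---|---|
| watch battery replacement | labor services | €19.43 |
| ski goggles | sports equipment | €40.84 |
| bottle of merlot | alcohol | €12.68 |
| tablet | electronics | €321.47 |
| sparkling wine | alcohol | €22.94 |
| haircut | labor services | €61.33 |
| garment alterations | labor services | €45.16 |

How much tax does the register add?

Watch battery replacement €19.43: labor services → 0% + 0% transit = 0% → €0.00
Ski goggles €40.84: sports equipment → 7.5% + 0.5% transit = 8% → €3.2672
Bottle of merlot €12.68: alcohol → 13% + 1.25% transit = 14.25% → €1.8069
Tablet €321.47: electronics → 5% + 1.75% transit = 6.75% → €21.699225
Sparkling wine €22.94: alcohol → 13% + 1.25% transit = 14.25% → €3.26895
Haircut €61.33: labor services → 0% + 0% transit = 0% → €0.00
Garment alterations €45.16: labor services → 0% + 0% transit = 0% → €0.00
Unrounded tax sum = €30.042275 → €30.04

€30.04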